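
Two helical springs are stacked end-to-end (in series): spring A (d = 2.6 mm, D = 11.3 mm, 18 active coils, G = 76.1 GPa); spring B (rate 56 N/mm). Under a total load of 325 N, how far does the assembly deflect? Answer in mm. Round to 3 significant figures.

k_A = Gd⁴/(8D³N_a) = (76.1×10³)(2.6⁴)/(8·11.3³·18) = 16.737 N/mm
Series: 1/k_eq = 1/16.737 + 1/56 = 0.077605; k_eq = 12.886 N/mm
δ = F/k_eq = 325/12.886 = 25.222 mm

25.2 mm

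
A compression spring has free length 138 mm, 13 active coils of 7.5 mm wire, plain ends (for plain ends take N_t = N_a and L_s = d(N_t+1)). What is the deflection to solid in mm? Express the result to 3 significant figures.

N_t = 13; L_s = 7.5·14 = 105 mm
δ_solid = L₀ − L_s = 138 − 105 = 33 mm

33.0 mm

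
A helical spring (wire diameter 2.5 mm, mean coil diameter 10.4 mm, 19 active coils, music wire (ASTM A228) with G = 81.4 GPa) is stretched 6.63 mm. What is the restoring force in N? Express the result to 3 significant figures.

k = Gd⁴/(8D³N_a) = (81.4×10³)(2.5⁴)/(8·10.4³·19) = 18.597 N/mm
F = k·δ = 18.597 × 6.63 = 123.3 N

123 N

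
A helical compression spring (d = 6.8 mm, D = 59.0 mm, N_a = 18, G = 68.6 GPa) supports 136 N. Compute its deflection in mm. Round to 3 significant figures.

27.4 mm

k = Gd⁴/(8D³N_a) = (68.6×10³)(6.8⁴)/(8·59.0³·18) = 4.9595 N/mm
δ = F/k = 136 / 4.9595 = 27.422 mm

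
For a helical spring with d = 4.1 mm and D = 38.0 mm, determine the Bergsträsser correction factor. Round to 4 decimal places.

C = D/d = 38.0/4.1 = 9.2683
K_B = (4C+2)/(4C−3) = 39.073/34.073 = 1.1467

1.1467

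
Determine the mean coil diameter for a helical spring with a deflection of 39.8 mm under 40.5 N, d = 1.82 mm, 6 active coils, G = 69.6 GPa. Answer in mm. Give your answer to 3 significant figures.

Required rate k = F/δ = 40.5/39.8 = 1.0176 N/mm
D = (Gd⁴/(8N_a·k))^(1/3) = (69.6×10³·1.82⁴/(8·6·1.0176))^(1/3)
  = (15634.4)^(1/3) = 25.0050 mm

25.0 mm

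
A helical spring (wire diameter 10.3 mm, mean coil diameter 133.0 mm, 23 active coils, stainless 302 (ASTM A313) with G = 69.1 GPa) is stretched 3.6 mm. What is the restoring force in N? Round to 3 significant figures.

k = Gd⁴/(8D³N_a) = (69.1×10³)(10.3⁴)/(8·133.0³·23) = 1.7966 N/mm
F = k·δ = 1.7966 × 3.6 = 6.4678 N

6.47 N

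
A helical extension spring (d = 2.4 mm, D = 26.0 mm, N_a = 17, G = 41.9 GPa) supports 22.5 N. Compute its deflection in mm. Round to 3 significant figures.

k = Gd⁴/(8D³N_a) = (41.9×10³)(2.4⁴)/(8·26.0³·17) = 0.58157 N/mm
δ = F/k = 22.5 / 0.58157 = 38.689 mm

38.7 mm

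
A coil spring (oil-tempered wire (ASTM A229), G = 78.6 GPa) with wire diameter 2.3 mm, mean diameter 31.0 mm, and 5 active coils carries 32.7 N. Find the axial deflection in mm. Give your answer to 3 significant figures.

17.7 mm

k = Gd⁴/(8D³N_a) = (78.6×10³)(2.3⁴)/(8·31.0³·5) = 1.8458 N/mm
δ = F/k = 32.7 / 1.8458 = 17.716 mm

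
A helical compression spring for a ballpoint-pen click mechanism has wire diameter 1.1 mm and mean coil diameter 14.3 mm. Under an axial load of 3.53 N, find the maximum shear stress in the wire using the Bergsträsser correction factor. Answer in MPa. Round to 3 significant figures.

106 MPa

Spring index C = D/d = 14.3/1.1 = 13.0000
K_B = (4C+2)/(4C−3) = 54.000/49.000 = 1.1020
τ₀ = 8FD/(πd³) = 8·3.53·14.3/(π·1.1³) = 403.832/4.1815 = 96.577 MPa
τ_max = K·τ₀ = 1.1020 × 96.577 = 106.43 MPa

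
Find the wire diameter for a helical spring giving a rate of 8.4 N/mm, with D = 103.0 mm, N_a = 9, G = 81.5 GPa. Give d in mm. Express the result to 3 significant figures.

9.49 mm

d = (8D³N_a·k / G)^(1/4) = (8·103.0³·9·8.4 / (81.5×10³))^0.25
  = (8109)^0.25 = 9.4895 mm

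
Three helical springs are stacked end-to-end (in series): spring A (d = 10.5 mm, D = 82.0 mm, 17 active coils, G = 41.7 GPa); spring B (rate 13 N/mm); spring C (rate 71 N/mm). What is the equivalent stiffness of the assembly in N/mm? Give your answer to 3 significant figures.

k_A = Gd⁴/(8D³N_a) = (41.7×10³)(10.5⁴)/(8·82.0³·17) = 6.7595 N/mm
Series: 1/k_eq = 1/6.7595 + 1/13 + 1/71 = 0.23895; k_eq = 4.185 N/mm

4.19 N/mm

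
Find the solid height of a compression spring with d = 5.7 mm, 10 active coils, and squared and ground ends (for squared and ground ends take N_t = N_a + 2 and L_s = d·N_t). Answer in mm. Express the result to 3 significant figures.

squared and ground ends: N_t = N_a + 2 = 10 + 2 = 12
L_s = d·N_t = 5.7 × 12 = 68.4 mm

68.4 mm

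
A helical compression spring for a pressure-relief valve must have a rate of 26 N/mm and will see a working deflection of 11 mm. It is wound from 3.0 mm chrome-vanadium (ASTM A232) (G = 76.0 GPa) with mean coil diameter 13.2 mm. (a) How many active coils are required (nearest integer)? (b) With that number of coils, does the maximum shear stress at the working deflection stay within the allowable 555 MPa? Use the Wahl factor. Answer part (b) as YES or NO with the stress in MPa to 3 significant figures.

(a) 13 coils; (b) YES, τ_max = 479 MPa

N_a = Gd⁴/(8D³k) = (76.0×10³)(3.0⁴)/(8·13.2³·26) = 12.87 → N_a = 13
Actual rate k = Gd⁴/(8D³·13) = 25.736 N/mm
Working load F = kδ = 25.736·11 = 283.1 N
C = 13.2/3.0 = 4.4000; K_W = (4C−1)/(4C−4)+0.615/C = 1.3604
τ_max = K_W·8FD/(πd³) = 1.3604·352.44 = 479.45 MPa
τ_max ≤ 555 MPa → acceptable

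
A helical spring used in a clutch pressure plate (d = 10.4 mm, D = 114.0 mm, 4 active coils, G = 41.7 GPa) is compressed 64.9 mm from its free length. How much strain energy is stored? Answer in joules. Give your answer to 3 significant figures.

21.7 J

k = Gd⁴/(8D³N_a) = (41.7×10³)(10.4⁴)/(8·114.0³·4) = 10.29 N/mm
U = ½kδ² = 0.5 × 10.29 × 64.9² = 21670 N·mm = 21.67 J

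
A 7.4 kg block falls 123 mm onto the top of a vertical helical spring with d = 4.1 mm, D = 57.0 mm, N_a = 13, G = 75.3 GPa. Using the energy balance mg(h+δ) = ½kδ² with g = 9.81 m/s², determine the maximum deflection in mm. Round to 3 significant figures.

k = Gd⁴/(8D³N_a) = (75.3×10³)(4.1⁴)/(8·57.0³·13) = 1.1048 N/mm
W = mg = 7.4 × 9.81 = 72.594 N
½kδ² − Wδ − Wh = 0 → δ = (W + √(W² + 2kWh))/k
δ = (72.594 + √(5269.9 + 19729.1))/1.1048 = (72.594 + 158.11)/1.1048 = 208.83 mm

209 mm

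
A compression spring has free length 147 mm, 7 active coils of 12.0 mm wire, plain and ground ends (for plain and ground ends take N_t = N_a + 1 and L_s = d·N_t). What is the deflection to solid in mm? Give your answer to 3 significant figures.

51.0 mm

N_t = 8; L_s = 12.0·8 = 96 mm
δ_solid = L₀ − L_s = 147 − 96 = 51 mm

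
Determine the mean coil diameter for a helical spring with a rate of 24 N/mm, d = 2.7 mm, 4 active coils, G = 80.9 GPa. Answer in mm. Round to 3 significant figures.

17.8 mm

D = (Gd⁴/(8N_a·k))^(1/3) = (80.9×10³·2.7⁴/(8·4·24))^(1/3)
  = (5598.12)^(1/3) = 17.7561 mm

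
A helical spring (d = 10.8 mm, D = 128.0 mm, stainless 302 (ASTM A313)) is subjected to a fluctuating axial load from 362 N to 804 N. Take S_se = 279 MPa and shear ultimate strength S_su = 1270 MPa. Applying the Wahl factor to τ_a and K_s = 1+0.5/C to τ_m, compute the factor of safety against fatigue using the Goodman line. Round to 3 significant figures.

C = D/d = 128.0/10.8 = 11.8519; K_W = (4C−1)/(4C−4)+0.615/C = 1.1210; K_s = 1+0.5/C = 1.0422
F_a = (F_max−F_min)/2 = 221 N; F_m = (F_max+F_min)/2 = 583 N
τ_a = K_W·8F_aD/(πd³) = 1.1210 × 57.184 = 64.103 MPa
τ_m = K_s·8F_mD/(πd³) = 1.0422 × 150.85 = 157.21 MPa
Goodman: 1/n_f = τ_a/S_se + τ_m/S_su = 64.103/279 + 157.21/1270 = 0.22976 + 0.12379 = 0.35355
n_f = 1/0.35355 = 2.828

2.83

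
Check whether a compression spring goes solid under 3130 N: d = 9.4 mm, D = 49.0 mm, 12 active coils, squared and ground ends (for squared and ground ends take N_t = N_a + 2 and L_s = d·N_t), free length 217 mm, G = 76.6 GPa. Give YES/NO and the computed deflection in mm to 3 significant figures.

k = Gd⁴/(8D³N_a) = (76.6×10³)(9.4⁴)/(8·49.0³·12) = 52.952 N/mm
N_t = 14; L_s = 9.4·14 = 131.6 mm; δ_solid = L₀ − L_s = 217 − 131.6 = 85.4 mm
δ = F/k = 3130/52.952 = 59.11 mm
δ < δ_solid → spring does not go solid

NO, δ = 59.1 mm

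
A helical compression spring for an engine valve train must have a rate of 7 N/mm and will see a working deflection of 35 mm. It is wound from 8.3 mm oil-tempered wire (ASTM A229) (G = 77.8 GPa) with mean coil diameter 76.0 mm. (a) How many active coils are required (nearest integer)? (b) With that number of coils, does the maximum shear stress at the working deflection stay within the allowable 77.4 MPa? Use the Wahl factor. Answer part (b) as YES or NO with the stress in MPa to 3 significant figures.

N_a = Gd⁴/(8D³k) = (77.8×10³)(8.3⁴)/(8·76.0³·7) = 15.02 → N_a = 15
Actual rate k = Gd⁴/(8D³·15) = 7.0092 N/mm
Working load F = kδ = 7.0092·35 = 245.32 N
C = 76.0/8.3 = 9.1566; K_W = (4C−1)/(4C−4)+0.615/C = 1.1591
τ_max = K_W·8FD/(πd³) = 1.1591·83.034 = 96.246 MPa
τ_max > 77.4 MPa → exceeds allowable

(a) 15 coils; (b) NO, τ_max = 96.2 MPa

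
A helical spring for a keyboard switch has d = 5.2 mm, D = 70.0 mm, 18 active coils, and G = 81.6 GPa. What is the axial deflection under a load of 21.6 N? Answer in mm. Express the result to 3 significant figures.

k = Gd⁴/(8D³N_a) = (81.6×10³)(5.2⁴)/(8·70.0³·18) = 1.2079 N/mm
δ = F/k = 21.6 / 1.2079 = 17.882 mm

17.9 mm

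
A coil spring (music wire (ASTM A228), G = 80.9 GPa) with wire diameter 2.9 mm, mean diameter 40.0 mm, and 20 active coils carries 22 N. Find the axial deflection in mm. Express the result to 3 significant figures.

k = Gd⁴/(8D³N_a) = (80.9×10³)(2.9⁴)/(8·40.0³·20) = 0.55878 N/mm
δ = F/k = 22 / 0.55878 = 39.372 mm

39.4 mm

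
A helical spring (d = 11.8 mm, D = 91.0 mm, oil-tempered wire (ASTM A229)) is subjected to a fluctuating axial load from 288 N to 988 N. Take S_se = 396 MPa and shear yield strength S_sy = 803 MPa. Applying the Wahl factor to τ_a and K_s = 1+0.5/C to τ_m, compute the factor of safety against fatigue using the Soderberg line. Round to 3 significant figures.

C = D/d = 91.0/11.8 = 7.7119; K_W = (4C−1)/(4C−4)+0.615/C = 1.1915; K_s = 1+0.5/C = 1.0648
F_a = (F_max−F_min)/2 = 350 N; F_m = (F_max+F_min)/2 = 638 N
τ_a = K_W·8F_aD/(πd³) = 1.1915 × 49.363 = 58.816 MPa
τ_m = K_s·8F_mD/(πd³) = 1.0648 × 89.982 = 95.816 MPa
Soderberg: 1/n_f = τ_a/S_se + τ_m/S_sy = 58.816/396 + 95.816/803 = 0.14852 + 0.11932 = 0.26785
n_f = 1/0.26785 = 3.733

3.73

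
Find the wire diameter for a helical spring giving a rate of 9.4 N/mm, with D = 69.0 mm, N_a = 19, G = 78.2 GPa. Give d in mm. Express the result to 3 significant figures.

8.80 mm

d = (8D³N_a·k / G)^(1/4) = (8·69.0³·19·9.4 / (78.2×10³))^0.25
  = (6002.2)^0.25 = 8.8019 mm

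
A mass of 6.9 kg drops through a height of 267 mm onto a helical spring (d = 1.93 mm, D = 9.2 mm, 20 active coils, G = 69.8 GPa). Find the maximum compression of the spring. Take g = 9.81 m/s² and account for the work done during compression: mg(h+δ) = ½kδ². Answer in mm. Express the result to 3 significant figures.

k = Gd⁴/(8D³N_a) = (69.8×10³)(1.93⁴)/(8·9.2³·20) = 7.7732 N/mm
W = mg = 6.9 × 9.81 = 67.689 N
½kδ² − Wδ − Wh = 0 → δ = (W + √(W² + 2kWh))/k
δ = (67.689 + √(4581.8 + 280970))/7.7732 = (67.689 + 534.37)/7.7732 = 77.453 mm

77.5 mm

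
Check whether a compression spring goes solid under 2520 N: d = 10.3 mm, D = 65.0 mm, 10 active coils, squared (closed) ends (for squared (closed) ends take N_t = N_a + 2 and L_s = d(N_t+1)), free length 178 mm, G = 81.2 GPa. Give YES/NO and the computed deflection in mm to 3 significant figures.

YES, δ = 60.6 mm

k = Gd⁴/(8D³N_a) = (81.2×10³)(10.3⁴)/(8·65.0³·10) = 41.598 N/mm
N_t = 12; L_s = 10.3·13 = 133.9 mm; δ_solid = L₀ − L_s = 178 − 133.9 = 44.1 mm
δ = F/k = 2520/41.598 = 60.579 mm
δ ≥ δ_solid → spring goes solid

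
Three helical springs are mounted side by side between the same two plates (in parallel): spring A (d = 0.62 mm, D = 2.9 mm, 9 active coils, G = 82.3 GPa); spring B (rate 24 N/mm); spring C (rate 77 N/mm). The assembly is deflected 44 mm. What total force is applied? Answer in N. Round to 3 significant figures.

4750 N

k_A = Gd⁴/(8D³N_a) = (82.3×10³)(0.62⁴)/(8·2.9³·9) = 6.9253 N/mm
Parallel: k_eq = 6.9253 + 24 + 77 = 107.93 N/mm
F = k_eq·δ = 107.93·44 = 4748.7 N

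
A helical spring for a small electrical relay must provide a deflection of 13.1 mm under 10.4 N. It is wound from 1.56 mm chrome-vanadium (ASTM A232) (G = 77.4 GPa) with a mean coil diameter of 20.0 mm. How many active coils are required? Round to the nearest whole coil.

9

Required rate k = F/δ = 10.4/13.1 = 0.79389 N/mm
N_a = Gd⁴/(8D³k) = (77.4×10³ × 1.56⁴)/(8 × 20.0³ × 0.79389)
    = 458394 / 50809.2 = 9.022 → 9 coils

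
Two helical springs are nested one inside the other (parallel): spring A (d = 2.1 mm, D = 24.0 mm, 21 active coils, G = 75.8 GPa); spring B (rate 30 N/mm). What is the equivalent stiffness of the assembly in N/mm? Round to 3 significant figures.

30.6 N/mm

k_A = Gd⁴/(8D³N_a) = (75.8×10³)(2.1⁴)/(8·24.0³·21) = 0.63475 N/mm
Parallel: k_eq = 0.63475 + 30 = 30.635 N/mm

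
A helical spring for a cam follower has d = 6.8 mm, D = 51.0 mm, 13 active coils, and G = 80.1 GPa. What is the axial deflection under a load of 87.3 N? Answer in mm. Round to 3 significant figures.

7.03 mm

k = Gd⁴/(8D³N_a) = (80.1×10³)(6.8⁴)/(8·51.0³·13) = 12.414 N/mm
δ = F/k = 87.3 / 12.414 = 7.0322 mm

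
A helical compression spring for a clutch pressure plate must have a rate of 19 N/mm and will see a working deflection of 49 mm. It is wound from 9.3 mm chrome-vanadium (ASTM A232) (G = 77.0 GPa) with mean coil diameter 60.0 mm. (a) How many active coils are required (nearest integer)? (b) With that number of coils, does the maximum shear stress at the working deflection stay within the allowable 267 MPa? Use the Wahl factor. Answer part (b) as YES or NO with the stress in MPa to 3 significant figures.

(a) 18 coils; (b) YES, τ_max = 213 MPa

N_a = Gd⁴/(8D³k) = (77.0×10³)(9.3⁴)/(8·60.0³·19) = 17.54 → N_a = 18
Actual rate k = Gd⁴/(8D³·18) = 18.519 N/mm
Working load F = kδ = 18.519·49 = 907.41 N
C = 60.0/9.3 = 6.4516; K_W = (4C−1)/(4C−4)+0.615/C = 1.2329
τ_max = K_W·8FD/(πd³) = 1.2329·172.36 = 212.51 MPa
τ_max ≤ 267 MPa → acceptable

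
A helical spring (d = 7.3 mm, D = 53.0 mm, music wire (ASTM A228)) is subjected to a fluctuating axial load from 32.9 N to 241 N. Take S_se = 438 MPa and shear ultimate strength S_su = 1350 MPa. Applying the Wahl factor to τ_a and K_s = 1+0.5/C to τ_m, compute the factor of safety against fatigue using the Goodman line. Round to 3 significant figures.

C = D/d = 53.0/7.3 = 7.2603; K_W = (4C−1)/(4C−4)+0.615/C = 1.2045; K_s = 1+0.5/C = 1.0689
F_a = (F_max−F_min)/2 = 104.05 N; F_m = (F_max+F_min)/2 = 136.95 N
τ_a = K_W·8F_aD/(πd³) = 1.2045 × 36.099 = 43.481 MPa
τ_m = K_s·8F_mD/(πd³) = 1.0689 × 47.513 = 50.785 MPa
Goodman: 1/n_f = τ_a/S_se + τ_m/S_su = 43.481/438 + 50.785/1350 = 0.09927 + 0.03762 = 0.13689
n_f = 1/0.13689 = 7.305

7.31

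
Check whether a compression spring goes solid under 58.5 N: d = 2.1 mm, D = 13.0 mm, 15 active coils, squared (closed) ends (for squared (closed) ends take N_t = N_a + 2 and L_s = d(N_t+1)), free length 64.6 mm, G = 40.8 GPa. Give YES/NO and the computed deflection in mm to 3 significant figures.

NO, δ = 19.4 mm

k = Gd⁴/(8D³N_a) = (40.8×10³)(2.1⁴)/(8·13.0³·15) = 3.0097 N/mm
N_t = 17; L_s = 2.1·18 = 37.8 mm; δ_solid = L₀ − L_s = 64.6 − 37.8 = 26.8 mm
δ = F/k = 58.5/3.0097 = 19.437 mm
δ < δ_solid → spring does not go solid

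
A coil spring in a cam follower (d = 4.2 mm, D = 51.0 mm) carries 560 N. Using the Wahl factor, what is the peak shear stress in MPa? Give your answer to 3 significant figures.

Spring index C = D/d = 51.0/4.2 = 12.1429
K_W = (4C−1)/(4C−4) + 0.615/C = 47.571/44.571 + 0.0506 = 1.1180
τ₀ = 8FD/(πd³) = 8·560·51.0/(π·4.2³) = 228480/232.75 = 981.64 MPa
τ_max = K·τ₀ = 1.1180 × 981.64 = 1097.4 MPa

1100 MPa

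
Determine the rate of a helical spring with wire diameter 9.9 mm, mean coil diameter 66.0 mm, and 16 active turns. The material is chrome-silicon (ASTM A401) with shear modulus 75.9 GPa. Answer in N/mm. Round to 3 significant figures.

19.8 N/mm

k = Gd⁴/(8D³N_a) = (75.9×10³ × 9.9⁴) / (8 × 66.0³ × 16)
  = 7.29092e+08 / 3.67995e+07 = 19.813 N/mm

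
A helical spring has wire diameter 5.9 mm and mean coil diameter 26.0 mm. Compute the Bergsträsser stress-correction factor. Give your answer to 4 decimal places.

C = D/d = 26.0/5.9 = 4.4068
K_B = (4C+2)/(4C−3) = 19.627/14.627 = 1.3418

1.3418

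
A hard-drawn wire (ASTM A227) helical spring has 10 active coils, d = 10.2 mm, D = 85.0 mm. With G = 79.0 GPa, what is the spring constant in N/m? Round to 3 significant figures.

17400 N/m

k = Gd⁴/(8D³N_a) = (79.0×10³ × 10.2⁴) / (8 × 85.0³ × 10)
  = 8.55121e+08 / 4.913e+07 = 17.405 N/mm = 17405 N/m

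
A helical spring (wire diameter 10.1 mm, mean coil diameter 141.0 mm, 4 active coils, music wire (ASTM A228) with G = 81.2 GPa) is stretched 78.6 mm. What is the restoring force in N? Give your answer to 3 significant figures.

740 N

k = Gd⁴/(8D³N_a) = (81.2×10³)(10.1⁴)/(8·141.0³·4) = 9.4196 N/mm
F = k·δ = 9.4196 × 78.6 = 740.38 N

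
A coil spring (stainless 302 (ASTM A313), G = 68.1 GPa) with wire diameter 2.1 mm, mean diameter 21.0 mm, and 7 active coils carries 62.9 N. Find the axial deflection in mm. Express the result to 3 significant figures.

k = Gd⁴/(8D³N_a) = (68.1×10³)(2.1⁴)/(8·21.0³·7) = 2.5538 N/mm
δ = F/k = 62.9 / 2.5538 = 24.63 mm

24.6 mm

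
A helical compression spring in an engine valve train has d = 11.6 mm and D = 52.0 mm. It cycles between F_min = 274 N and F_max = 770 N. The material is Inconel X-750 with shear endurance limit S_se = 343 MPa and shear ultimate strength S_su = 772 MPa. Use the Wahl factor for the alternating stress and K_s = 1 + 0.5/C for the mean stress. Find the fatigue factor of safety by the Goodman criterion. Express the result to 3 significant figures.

C = D/d = 52.0/11.6 = 4.4828; K_W = (4C−1)/(4C−4)+0.615/C = 1.3525; K_s = 1+0.5/C = 1.1115
F_a = (F_max−F_min)/2 = 248 N; F_m = (F_max+F_min)/2 = 522 N
τ_a = K_W·8F_aD/(πd³) = 1.3525 × 21.039 = 28.456 MPa
τ_m = K_s·8F_mD/(πd³) = 1.1115 × 44.283 = 49.223 MPa
Goodman: 1/n_f = τ_a/S_se + τ_m/S_su = 28.456/343 + 49.223/772 = 0.08296 + 0.06376 = 0.14672
n_f = 1/0.14672 = 6.816

6.82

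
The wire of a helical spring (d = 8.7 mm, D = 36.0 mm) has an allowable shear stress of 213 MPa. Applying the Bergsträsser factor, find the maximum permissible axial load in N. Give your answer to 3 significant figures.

C = D/d = 36.0/8.7 = 4.1379
K_B = (4C+2)/(4C−3) = 18.552/13.552 = 1.3690
τ_max = K·8FD/(πd³) → F_max = τ_allow·πd³/(8DK)
F_max = 213·π·8.7³/(8·36.0·1.3690) = 4.4064e+05/394.26 = 1117.6 N

1120 N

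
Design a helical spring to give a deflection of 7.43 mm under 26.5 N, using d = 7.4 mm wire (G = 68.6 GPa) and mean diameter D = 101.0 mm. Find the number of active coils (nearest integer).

Required rate k = F/δ = 26.5/7.43 = 3.5666 N/mm
N_a = Gd⁴/(8D³k) = (68.6×10³ × 7.4⁴)/(8 × 101.0³ × 3.5666)
    = 2.05708e+08 / 2.93976e+07 = 6.997 → 7 coils

7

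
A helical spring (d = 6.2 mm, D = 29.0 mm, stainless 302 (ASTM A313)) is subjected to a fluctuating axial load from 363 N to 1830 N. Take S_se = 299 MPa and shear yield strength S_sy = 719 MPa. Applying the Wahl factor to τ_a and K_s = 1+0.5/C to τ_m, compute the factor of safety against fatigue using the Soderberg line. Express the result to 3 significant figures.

C = D/d = 29.0/6.2 = 4.6774; K_W = (4C−1)/(4C−4)+0.615/C = 1.3354; K_s = 1+0.5/C = 1.1069
F_a = (F_max−F_min)/2 = 733.5 N; F_m = (F_max+F_min)/2 = 1096.5 N
τ_a = K_W·8F_aD/(πd³) = 1.3354 × 227.28 = 303.52 MPa
τ_m = K_s·8F_mD/(πd³) = 1.1069 × 339.76 = 376.08 MPa
Soderberg: 1/n_f = τ_a/S_se + τ_m/S_sy = 303.52/299 + 376.08/719 = 1.01511 + 0.52306 = 1.5382
n_f = 1/1.5382 = 0.6501

0.650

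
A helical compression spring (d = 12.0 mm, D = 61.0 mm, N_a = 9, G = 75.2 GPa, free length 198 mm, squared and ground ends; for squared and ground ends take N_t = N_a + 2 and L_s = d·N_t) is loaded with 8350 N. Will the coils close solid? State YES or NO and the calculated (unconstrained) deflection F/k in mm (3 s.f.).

YES, δ = 87.5 mm

k = Gd⁴/(8D³N_a) = (75.2×10³)(12.0⁴)/(8·61.0³·9) = 95.416 N/mm
N_t = 11; L_s = 12.0·11 = 132 mm; δ_solid = L₀ − L_s = 198 − 132 = 66 mm
δ = F/k = 8350/95.416 = 87.512 mm
δ ≥ δ_solid → spring goes solid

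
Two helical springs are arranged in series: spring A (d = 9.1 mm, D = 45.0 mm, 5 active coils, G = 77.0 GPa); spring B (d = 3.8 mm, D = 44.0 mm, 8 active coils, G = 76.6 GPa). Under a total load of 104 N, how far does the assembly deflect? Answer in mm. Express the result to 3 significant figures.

36.2 mm

k_A = Gd⁴/(8D³N_a) = (77.0×10³)(9.1⁴)/(8·45.0³·5) = 144.86 N/mm
k_B = Gd⁴/(8D³N_a) = (76.6×10³)(3.8⁴)/(8·44.0³·8) = 2.9297 N/mm
Series: 1/k_eq = 1/144.86 + 1/2.9297 = 0.34823; k_eq = 2.8716 N/mm
δ = F/k_eq = 104/2.8716 = 36.216 mm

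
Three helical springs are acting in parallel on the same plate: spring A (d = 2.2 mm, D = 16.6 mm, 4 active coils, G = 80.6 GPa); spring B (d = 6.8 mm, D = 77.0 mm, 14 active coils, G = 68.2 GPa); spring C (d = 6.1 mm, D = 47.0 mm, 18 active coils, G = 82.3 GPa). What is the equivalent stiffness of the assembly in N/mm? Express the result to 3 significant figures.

k_A = Gd⁴/(8D³N_a) = (80.6×10³)(2.2⁴)/(8·16.6³·4) = 12.899 N/mm
k_B = Gd⁴/(8D³N_a) = (68.2×10³)(6.8⁴)/(8·77.0³·14) = 2.8519 N/mm
k_C = Gd⁴/(8D³N_a) = (82.3×10³)(6.1⁴)/(8·47.0³·18) = 7.6219 N/mm
Parallel: k_eq = 12.899 + 2.8519 + 7.6219 = 23.373 N/mm

23.4 N/mm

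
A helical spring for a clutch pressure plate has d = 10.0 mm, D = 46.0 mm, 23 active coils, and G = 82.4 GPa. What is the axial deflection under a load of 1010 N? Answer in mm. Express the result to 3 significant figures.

k = Gd⁴/(8D³N_a) = (82.4×10³)(10.0⁴)/(8·46.0³·23) = 46.008 N/mm
δ = F/k = 1010 / 46.008 = 21.953 mm

22.0 mm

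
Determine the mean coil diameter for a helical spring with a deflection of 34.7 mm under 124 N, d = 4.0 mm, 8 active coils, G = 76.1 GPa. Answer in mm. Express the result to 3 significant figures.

44.0 mm

Required rate k = F/δ = 124/34.7 = 3.5735 N/mm
D = (Gd⁴/(8N_a·k))^(1/3) = (76.1×10³·4.0⁴/(8·8·3.5735))^(1/3)
  = (85182.9)^(1/3) = 43.9998 mm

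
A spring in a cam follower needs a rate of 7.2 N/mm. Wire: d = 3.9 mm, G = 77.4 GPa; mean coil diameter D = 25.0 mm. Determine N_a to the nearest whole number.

20

N_a = Gd⁴/(8D³k) = (77.4×10³ × 3.9⁴)/(8 × 25.0³ × 7.2)
    = 1.7906e+07 / 900000 = 19.9 → 20 coils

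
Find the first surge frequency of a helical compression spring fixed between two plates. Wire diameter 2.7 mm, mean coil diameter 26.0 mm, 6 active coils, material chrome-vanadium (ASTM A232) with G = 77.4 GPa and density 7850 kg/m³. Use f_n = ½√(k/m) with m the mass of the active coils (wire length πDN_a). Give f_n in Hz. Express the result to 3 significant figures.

k = Gd⁴/(8D³N_a) = (77.4×10³)(2.7⁴)/(8·26.0³·6) = 4.8757 N/mm = 4875.7 N/m
Wire length L = πDN_a = π·26.0·6 = 490.09 mm
m = ρ·(πd²/4)·L = 7850 × 5.7256×10⁻⁶ m² × 0.49009 m = 0.022027 kg
f_n = ½√(k/m) = 0.5·√(4875.7/0.022027) = 0.5·√(2.2135e+05) = 235.24 Hz

235 Hz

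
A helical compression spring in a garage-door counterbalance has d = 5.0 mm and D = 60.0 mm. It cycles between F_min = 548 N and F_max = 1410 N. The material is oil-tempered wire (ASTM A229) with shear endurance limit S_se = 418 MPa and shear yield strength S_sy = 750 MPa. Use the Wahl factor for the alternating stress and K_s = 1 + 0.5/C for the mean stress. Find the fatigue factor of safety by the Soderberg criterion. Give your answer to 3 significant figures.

0.325

C = D/d = 60.0/5.0 = 12.0000; K_W = (4C−1)/(4C−4)+0.615/C = 1.1194; K_s = 1+0.5/C = 1.0417
F_a = (F_max−F_min)/2 = 431 N; F_m = (F_max+F_min)/2 = 979 N
τ_a = K_W·8F_aD/(πd³) = 1.1194 × 526.82 = 589.73 MPa
τ_m = K_s·8F_mD/(πd³) = 1.0417 × 1196.6 = 1246.5 MPa
Soderberg: 1/n_f = τ_a/S_se + τ_m/S_sy = 589.73/418 + 1246.5/750 = 1.41085 + 1.66200 = 3.0728
n_f = 1/3.0728 = 0.3254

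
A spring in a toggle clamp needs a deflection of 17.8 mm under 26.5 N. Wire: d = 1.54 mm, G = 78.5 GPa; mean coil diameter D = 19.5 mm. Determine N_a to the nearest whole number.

Required rate k = F/δ = 26.5/17.8 = 1.4888 N/mm
N_a = Gd⁴/(8D³k) = (78.5×10³ × 1.54⁴)/(8 × 19.5³ × 1.4888)
    = 441522 / 88312 = 5 → 5 coils

5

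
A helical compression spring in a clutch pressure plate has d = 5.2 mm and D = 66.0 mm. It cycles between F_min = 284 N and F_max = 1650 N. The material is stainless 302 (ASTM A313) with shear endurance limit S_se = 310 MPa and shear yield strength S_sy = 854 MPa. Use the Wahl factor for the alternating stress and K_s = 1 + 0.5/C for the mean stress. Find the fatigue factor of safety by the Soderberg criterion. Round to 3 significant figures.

0.231

C = D/d = 66.0/5.2 = 12.6923; K_W = (4C−1)/(4C−4)+0.615/C = 1.1126; K_s = 1+0.5/C = 1.0394
F_a = (F_max−F_min)/2 = 683 N; F_m = (F_max+F_min)/2 = 967 N
τ_a = K_W·8F_aD/(πd³) = 1.1126 × 816.38 = 908.31 MPa
τ_m = K_s·8F_mD/(πd³) = 1.0394 × 1155.8 = 1201.4 MPa
Soderberg: 1/n_f = τ_a/S_se + τ_m/S_sy = 908.31/310 + 1201.4/854 = 2.93003 + 1.40677 = 4.3368
n_f = 1/4.3368 = 0.2306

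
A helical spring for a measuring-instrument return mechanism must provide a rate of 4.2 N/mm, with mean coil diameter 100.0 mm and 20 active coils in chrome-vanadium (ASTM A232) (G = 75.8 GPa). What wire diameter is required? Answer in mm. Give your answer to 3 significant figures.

9.70 mm

d = (8D³N_a·k / G)^(1/4) = (8·100.0³·20·4.2 / (75.8×10³))^0.25
  = (8865.4)^0.25 = 9.7034 mm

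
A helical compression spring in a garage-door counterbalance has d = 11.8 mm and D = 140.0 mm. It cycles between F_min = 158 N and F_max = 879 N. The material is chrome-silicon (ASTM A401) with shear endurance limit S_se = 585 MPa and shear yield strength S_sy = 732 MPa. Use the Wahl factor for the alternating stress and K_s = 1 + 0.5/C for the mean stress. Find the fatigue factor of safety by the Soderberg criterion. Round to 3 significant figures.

C = D/d = 140.0/11.8 = 11.8644; K_W = (4C−1)/(4C−4)+0.615/C = 1.1209; K_s = 1+0.5/C = 1.0421
F_a = (F_max−F_min)/2 = 360.5 N; F_m = (F_max+F_min)/2 = 518.5 N
τ_a = K_W·8F_aD/(πd³) = 1.1209 × 78.222 = 87.676 MPa
τ_m = K_s·8F_mD/(πd³) = 1.0421 × 112.5 = 117.25 MPa
Soderberg: 1/n_f = τ_a/S_se + τ_m/S_sy = 87.676/585 + 117.25/732 = 0.14987 + 0.16017 = 0.31005
n_f = 1/0.31005 = 3.225

3.23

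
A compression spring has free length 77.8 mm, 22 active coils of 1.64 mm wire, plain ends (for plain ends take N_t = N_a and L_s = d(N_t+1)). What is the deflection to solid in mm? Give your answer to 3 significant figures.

40.1 mm

N_t = 22; L_s = 1.64·23 = 37.72 mm
δ_solid = L₀ − L_s = 77.8 − 37.72 = 40.08 mm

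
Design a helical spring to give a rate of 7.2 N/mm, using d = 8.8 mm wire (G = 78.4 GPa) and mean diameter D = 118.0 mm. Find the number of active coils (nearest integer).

N_a = Gd⁴/(8D³k) = (78.4×10³ × 8.8⁴)/(8 × 118.0³ × 7.2)
    = 4.70161e+08 / 9.46386e+07 = 4.968 → 5 coils

5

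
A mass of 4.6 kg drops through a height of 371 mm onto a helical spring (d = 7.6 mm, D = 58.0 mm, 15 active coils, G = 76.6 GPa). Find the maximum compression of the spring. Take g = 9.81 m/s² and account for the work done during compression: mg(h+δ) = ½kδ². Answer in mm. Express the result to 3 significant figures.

59.7 mm

k = Gd⁴/(8D³N_a) = (76.6×10³)(7.6⁴)/(8·58.0³·15) = 10.915 N/mm
W = mg = 4.6 × 9.81 = 45.126 N
½kδ² − Wδ − Wh = 0 → δ = (W + √(W² + 2kWh))/k
δ = (45.126 + √(2036.4 + 365467))/10.915 = (45.126 + 606.22)/10.915 = 59.675 mm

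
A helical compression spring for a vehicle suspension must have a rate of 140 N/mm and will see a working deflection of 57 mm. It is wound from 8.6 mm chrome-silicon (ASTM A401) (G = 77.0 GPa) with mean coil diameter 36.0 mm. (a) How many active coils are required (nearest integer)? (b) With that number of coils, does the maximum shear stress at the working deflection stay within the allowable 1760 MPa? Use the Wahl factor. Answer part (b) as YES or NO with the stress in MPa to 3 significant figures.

(a) 8 coils; (b) YES, τ_max = 1600 MPa

N_a = Gd⁴/(8D³k) = (77.0×10³)(8.6⁴)/(8·36.0³·140) = 8.06 → N_a = 8
Actual rate k = Gd⁴/(8D³·8) = 141.06 N/mm
Working load F = kδ = 141.06·57 = 8040.3 N
C = 36.0/8.6 = 4.1860; K_W = (4C−1)/(4C−4)+0.615/C = 1.3823
τ_max = K_W·8FD/(πd³) = 1.3823·1158.8 = 1601.9 MPa
τ_max ≤ 1760 MPa → acceptable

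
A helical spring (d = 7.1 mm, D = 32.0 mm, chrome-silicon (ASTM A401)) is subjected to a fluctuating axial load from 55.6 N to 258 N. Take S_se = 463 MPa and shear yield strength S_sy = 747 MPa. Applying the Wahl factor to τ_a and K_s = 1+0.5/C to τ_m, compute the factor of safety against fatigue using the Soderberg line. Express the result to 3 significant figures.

8.31

C = D/d = 32.0/7.1 = 4.5070; K_W = (4C−1)/(4C−4)+0.615/C = 1.3503; K_s = 1+0.5/C = 1.1109
F_a = (F_max−F_min)/2 = 101.2 N; F_m = (F_max+F_min)/2 = 156.8 N
τ_a = K_W·8F_aD/(πd³) = 1.3503 × 23.041 = 31.112 MPa
τ_m = K_s·8F_mD/(πd³) = 1.1109 × 35.699 = 39.66 MPa
Soderberg: 1/n_f = τ_a/S_se + τ_m/S_sy = 31.112/463 + 39.66/747 = 0.06720 + 0.05309 = 0.12029
n_f = 1/0.12029 = 8.313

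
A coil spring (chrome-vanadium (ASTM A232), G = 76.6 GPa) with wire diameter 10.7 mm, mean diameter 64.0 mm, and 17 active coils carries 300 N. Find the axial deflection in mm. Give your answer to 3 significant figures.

k = Gd⁴/(8D³N_a) = (76.6×10³)(10.7⁴)/(8·64.0³·17) = 28.163 N/mm
δ = F/k = 300 / 28.163 = 10.652 mm

10.7 mm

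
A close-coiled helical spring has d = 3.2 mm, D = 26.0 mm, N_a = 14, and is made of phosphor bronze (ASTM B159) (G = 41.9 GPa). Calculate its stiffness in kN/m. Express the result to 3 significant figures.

2.23 kN/m

k = Gd⁴/(8D³N_a) = (41.9×10³ × 3.2⁴) / (8 × 26.0³ × 14)
  = 4.39353e+06 / 1.96851e+06 = 2.2319 N/mm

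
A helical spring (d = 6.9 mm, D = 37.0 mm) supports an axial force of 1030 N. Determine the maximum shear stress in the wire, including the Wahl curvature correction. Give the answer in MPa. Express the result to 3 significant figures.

380 MPa

Spring index C = D/d = 37.0/6.9 = 5.3623
K_W = (4C−1)/(4C−4) + 0.615/C = 20.449/17.449 + 0.1147 = 1.2866
τ₀ = 8FD/(πd³) = 8·1030·37.0/(π·6.9³) = 304880/1032 = 295.41 MPa
τ_max = K·τ₀ = 1.2866 × 295.41 = 380.09 MPa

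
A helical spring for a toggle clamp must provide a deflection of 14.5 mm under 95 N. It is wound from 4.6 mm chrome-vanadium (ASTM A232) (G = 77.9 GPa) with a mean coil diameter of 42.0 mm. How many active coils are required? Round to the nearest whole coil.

Required rate k = F/δ = 95/14.5 = 6.5517 N/mm
N_a = Gd⁴/(8D³k) = (77.9×10³ × 4.6⁴)/(8 × 42.0³ × 6.5517)
    = 3.48794e+07 / 3.88323e+06 = 8.982 → 9 coils

9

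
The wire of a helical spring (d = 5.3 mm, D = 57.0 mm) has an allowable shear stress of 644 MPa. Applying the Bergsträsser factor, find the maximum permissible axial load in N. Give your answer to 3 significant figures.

C = D/d = 57.0/5.3 = 10.7547
K_B = (4C+2)/(4C−3) = 45.019/40.019 = 1.1249
τ_max = K·8FD/(πd³) → F_max = τ_allow·πd³/(8DK)
F_max = 644·π·5.3³/(8·57.0·1.1249) = 3.0121e+05/512.97 = 587.18 N

587 N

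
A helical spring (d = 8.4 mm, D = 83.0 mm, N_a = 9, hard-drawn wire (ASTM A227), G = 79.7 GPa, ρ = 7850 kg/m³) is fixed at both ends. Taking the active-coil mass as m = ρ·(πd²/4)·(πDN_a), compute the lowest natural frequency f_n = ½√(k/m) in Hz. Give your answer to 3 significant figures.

48.6 Hz

k = Gd⁴/(8D³N_a) = (79.7×10³)(8.4⁴)/(8·83.0³·9) = 9.6385 N/mm = 9638.5 N/m
Wire length L = πDN_a = π·83.0·9 = 2346.8 mm
m = ρ·(πd²/4)·L = 7850 × 55.418×10⁻⁶ m² × 2.3468 m = 1.0209 kg
f_n = ½√(k/m) = 0.5·√(9638.5/1.0209) = 0.5·√(9441) = 48.583 Hz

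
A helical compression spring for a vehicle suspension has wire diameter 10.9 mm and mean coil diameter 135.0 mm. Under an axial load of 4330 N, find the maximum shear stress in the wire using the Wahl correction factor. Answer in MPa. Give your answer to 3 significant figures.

1280 MPa

Spring index C = D/d = 135.0/10.9 = 12.3853
K_W = (4C−1)/(4C−4) + 0.615/C = 48.541/45.541 + 0.0497 = 1.1155
τ₀ = 8FD/(πd³) = 8·4330·135.0/(π·10.9³) = 4.6764e+06/4068.5 = 1149.4 MPa
τ_max = K·τ₀ = 1.1155 × 1149.4 = 1282.2 MPa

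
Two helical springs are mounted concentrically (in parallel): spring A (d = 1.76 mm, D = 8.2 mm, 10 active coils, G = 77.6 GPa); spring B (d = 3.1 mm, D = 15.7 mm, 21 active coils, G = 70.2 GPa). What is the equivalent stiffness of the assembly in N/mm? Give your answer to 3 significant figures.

k_A = Gd⁴/(8D³N_a) = (77.6×10³)(1.76⁴)/(8·8.2³·10) = 16.88 N/mm
k_B = Gd⁴/(8D³N_a) = (70.2×10³)(3.1⁴)/(8·15.7³·21) = 9.9718 N/mm
Parallel: k_eq = 16.88 + 9.9718 = 26.852 N/mm

26.9 N/mm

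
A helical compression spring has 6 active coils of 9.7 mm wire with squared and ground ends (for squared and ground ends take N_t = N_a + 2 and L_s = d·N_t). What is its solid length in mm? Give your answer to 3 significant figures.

squared and ground ends: N_t = N_a + 2 = 6 + 2 = 8
L_s = d·N_t = 9.7 × 8 = 77.6 mm

77.6 mm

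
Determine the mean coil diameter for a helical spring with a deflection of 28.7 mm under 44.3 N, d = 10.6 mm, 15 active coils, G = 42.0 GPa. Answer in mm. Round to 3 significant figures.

142 mm

Required rate k = F/δ = 44.3/28.7 = 1.5436 N/mm
D = (Gd⁴/(8N_a·k))^(1/3) = (42.0×10³·10.6⁴/(8·15·1.5436))^(1/3)
  = (2.86266e+06)^(1/3) = 141.9896 mm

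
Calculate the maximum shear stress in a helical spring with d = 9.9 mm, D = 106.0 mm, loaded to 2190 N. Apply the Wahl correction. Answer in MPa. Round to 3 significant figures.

691 MPa

Spring index C = D/d = 106.0/9.9 = 10.7071
K_W = (4C−1)/(4C−4) + 0.615/C = 41.828/38.828 + 0.0574 = 1.1347
τ₀ = 8FD/(πd³) = 8·2190·106.0/(π·9.9³) = 1.85712e+06/3048.3 = 609.23 MPa
τ_max = K·τ₀ = 1.1347 × 609.23 = 691.3 MPa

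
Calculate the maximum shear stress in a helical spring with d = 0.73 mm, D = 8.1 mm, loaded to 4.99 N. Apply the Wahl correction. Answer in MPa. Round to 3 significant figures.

Spring index C = D/d = 8.1/0.73 = 11.0959
K_W = (4C−1)/(4C−4) + 0.615/C = 43.384/40.384 + 0.0554 = 1.1297
τ₀ = 8FD/(πd³) = 8·4.99·8.1/(π·0.73³) = 323.352/1.2221 = 264.58 MPa
τ_max = K·τ₀ = 1.1297 × 264.58 = 298.9 MPa

299 MPa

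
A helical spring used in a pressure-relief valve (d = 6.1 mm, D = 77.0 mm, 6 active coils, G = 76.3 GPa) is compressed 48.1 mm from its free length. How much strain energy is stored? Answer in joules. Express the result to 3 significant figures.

5.58 J

k = Gd⁴/(8D³N_a) = (76.3×10³)(6.1⁴)/(8·77.0³·6) = 4.8209 N/mm
U = ½kδ² = 0.5 × 4.8209 × 48.1² = 5576.9 N·mm = 5.5769 J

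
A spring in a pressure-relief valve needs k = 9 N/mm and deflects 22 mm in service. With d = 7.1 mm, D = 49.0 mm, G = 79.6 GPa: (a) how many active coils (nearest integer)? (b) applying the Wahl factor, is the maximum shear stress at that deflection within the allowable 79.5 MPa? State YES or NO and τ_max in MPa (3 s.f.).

(a) 24 coils; (b) NO, τ_max = 83.5 MPa

N_a = Gd⁴/(8D³k) = (79.6×10³)(7.1⁴)/(8·49.0³·9) = 23.88 → N_a = 24
Actual rate k = Gd⁴/(8D³·24) = 8.9548 N/mm
Working load F = kδ = 8.9548·22 = 197.01 N
C = 49.0/7.1 = 6.9014; K_W = (4C−1)/(4C−4)+0.615/C = 1.2162
τ_max = K_W·8FD/(πd³) = 1.2162·68.682 = 83.531 MPa
τ_max > 79.5 MPa → exceeds allowable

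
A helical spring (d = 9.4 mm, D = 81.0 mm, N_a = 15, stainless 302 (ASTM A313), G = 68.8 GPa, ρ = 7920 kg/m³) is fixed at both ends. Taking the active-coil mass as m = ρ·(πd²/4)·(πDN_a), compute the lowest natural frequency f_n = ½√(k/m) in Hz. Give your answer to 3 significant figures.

31.7 Hz

k = Gd⁴/(8D³N_a) = (68.8×10³)(9.4⁴)/(8·81.0³·15) = 8.4229 N/mm = 8422.9 N/m
Wire length L = πDN_a = π·81.0·15 = 3817 mm
m = ρ·(πd²/4)·L = 7920 × 69.398×10⁻⁶ m² × 3.817 m = 2.098 kg
f_n = ½√(k/m) = 0.5·√(8422.9/2.098) = 0.5·√(4014.8) = 31.681 Hz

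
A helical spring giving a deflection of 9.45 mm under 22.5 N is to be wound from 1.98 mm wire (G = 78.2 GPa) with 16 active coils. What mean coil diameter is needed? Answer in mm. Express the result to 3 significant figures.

Required rate k = F/δ = 22.5/9.45 = 2.381 N/mm
D = (Gd⁴/(8N_a·k))^(1/3) = (78.2×10³·1.98⁴/(8·16·2.381))^(1/3)
  = (3943.73)^(1/3) = 15.7992 mm

15.8 mm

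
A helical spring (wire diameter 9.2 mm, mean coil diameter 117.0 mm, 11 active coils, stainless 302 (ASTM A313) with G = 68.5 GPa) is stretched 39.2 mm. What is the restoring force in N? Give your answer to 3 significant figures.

k = Gd⁴/(8D³N_a) = (68.5×10³)(9.2⁴)/(8·117.0³·11) = 3.4818 N/mm
F = k·δ = 3.4818 × 39.2 = 136.49 N

136 N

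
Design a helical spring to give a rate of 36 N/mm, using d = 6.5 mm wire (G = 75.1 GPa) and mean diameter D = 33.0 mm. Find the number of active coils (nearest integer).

N_a = Gd⁴/(8D³k) = (75.1×10³ × 6.5⁴)/(8 × 33.0³ × 36)
    = 1.34058e+08 / 1.03499e+07 = 12.95 → 13 coils

13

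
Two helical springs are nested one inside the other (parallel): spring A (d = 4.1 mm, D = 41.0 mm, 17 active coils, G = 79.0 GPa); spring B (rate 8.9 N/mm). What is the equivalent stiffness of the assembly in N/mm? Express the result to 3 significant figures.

11.3 N/mm

k_A = Gd⁴/(8D³N_a) = (79.0×10³)(4.1⁴)/(8·41.0³·17) = 2.3816 N/mm
Parallel: k_eq = 2.3816 + 8.9 = 11.282 N/mm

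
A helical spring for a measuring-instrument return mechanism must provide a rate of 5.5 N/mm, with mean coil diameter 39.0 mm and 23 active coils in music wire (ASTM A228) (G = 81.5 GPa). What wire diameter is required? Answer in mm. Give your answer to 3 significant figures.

d = (8D³N_a·k / G)^(1/4) = (8·39.0³·23·5.5 / (81.5×10³))^0.25
  = (736.57)^0.25 = 5.2096 mm

5.21 mm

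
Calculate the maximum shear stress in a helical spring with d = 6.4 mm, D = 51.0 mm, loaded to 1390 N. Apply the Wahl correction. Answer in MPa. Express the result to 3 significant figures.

Spring index C = D/d = 51.0/6.4 = 7.9688
K_W = (4C−1)/(4C−4) + 0.615/C = 30.875/27.875 + 0.0772 = 1.1848
τ₀ = 8FD/(πd³) = 8·1390·51.0/(π·6.4³) = 567120/823.55 = 688.63 MPa
τ_max = K·τ₀ = 1.1848 × 688.63 = 815.89 MPa

816 MPa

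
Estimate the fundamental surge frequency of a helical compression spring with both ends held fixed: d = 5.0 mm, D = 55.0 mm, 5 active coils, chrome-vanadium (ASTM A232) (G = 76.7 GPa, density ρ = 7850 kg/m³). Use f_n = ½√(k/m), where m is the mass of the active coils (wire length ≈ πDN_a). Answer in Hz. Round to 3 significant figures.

116 Hz

k = Gd⁴/(8D³N_a) = (76.7×10³)(5.0⁴)/(8·55.0³·5) = 7.2032 N/mm = 7203.2 N/m
Wire length L = πDN_a = π·55.0·5 = 863.94 mm
m = ρ·(πd²/4)·L = 7850 × 19.635×10⁻⁶ m² × 0.86394 m = 0.13316 kg
f_n = ½√(k/m) = 0.5·√(7203.2/0.13316) = 0.5·√(54094) = 116.29 Hz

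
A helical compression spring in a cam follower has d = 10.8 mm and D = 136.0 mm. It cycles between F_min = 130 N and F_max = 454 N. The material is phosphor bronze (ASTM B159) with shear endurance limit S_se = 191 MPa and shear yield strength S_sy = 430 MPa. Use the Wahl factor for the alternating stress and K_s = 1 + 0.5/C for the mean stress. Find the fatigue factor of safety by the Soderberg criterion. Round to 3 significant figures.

C = D/d = 136.0/10.8 = 12.5926; K_W = (4C−1)/(4C−4)+0.615/C = 1.1135; K_s = 1+0.5/C = 1.0397
F_a = (F_max−F_min)/2 = 162 N; F_m = (F_max+F_min)/2 = 292 N
τ_a = K_W·8F_aD/(πd³) = 1.1135 × 44.537 = 49.594 MPa
τ_m = K_s·8F_mD/(πd³) = 1.0397 × 80.277 = 83.464 MPa
Soderberg: 1/n_f = τ_a/S_se + τ_m/S_sy = 49.594/191 + 83.464/430 = 0.25965 + 0.19410 = 0.45376
n_f = 1/0.45376 = 2.204

2.20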